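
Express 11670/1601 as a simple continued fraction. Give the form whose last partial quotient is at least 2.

[7; 3, 2, 5, 2, 3, 2, 2]

11670 = 7·1601 + 463
1601 = 3·463 + 212
463 = 2·212 + 39
212 = 5·39 + 17
39 = 2·17 + 5
17 = 3·5 + 2
5 = 2·2 + 1
2 = 2·1 + 0  (stop)
So 11670/1601 = [7; 3, 2, 5, 2, 3, 2, 2].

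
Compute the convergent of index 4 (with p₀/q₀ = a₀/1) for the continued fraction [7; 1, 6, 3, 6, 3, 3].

Using pₖ = aₖpₖ₋₁ + pₖ₋₂, qₖ = aₖqₖ₋₁ + qₖ₋₂ (with p₋₁=1, p₋₂=0, q₋₁=0, q₋₂=1):
  k=0: a=7, p=7, q=1
  k=1: a=1, p=8, q=1
  k=2: a=6, p=55, q=7
  k=3: a=3, p=173, q=22
  k=4: a=6, p=1093, q=139

1093/139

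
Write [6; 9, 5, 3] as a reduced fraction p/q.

898/147

Fold from the inside: start with 3/1.
  5 + 1/3 = 16/3
  9 + 3/16 = 147/16
  6 + 16/147 = 898/147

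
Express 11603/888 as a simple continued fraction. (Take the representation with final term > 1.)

[13; 15, 19, 1, 2]

11603 = 13·888 + 59
888 = 15·59 + 3
59 = 19·3 + 2
3 = 1·2 + 1
2 = 2·1 + 0  (stop)
So 11603/888 = [13; 15, 19, 1, 2].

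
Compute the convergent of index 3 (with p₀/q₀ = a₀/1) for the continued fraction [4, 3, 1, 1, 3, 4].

Using pₖ = aₖpₖ₋₁ + pₖ₋₂, qₖ = aₖqₖ₋₁ + qₖ₋₂ (with p₋₁=1, p₋₂=0, q₋₁=0, q₋₂=1):
  k=0: a=4, p=4, q=1
  k=1: a=3, p=13, q=3
  k=2: a=1, p=17, q=4
  k=3: a=1, p=30, q=7

30/7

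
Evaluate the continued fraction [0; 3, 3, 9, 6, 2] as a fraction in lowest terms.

Using pₖ = aₖpₖ₋₁ + pₖ₋₂ and qₖ = aₖqₖ₋₁ + qₖ₋₂:
  k=0: a=0, p=0, q=1
  k=1: a=3, p=1, q=3
  k=2: a=3, p=3, q=10
  k=3: a=9, p=28, q=93
  k=4: a=6, p=171, q=568
  k=5: a=2, p=370, q=1229

370/1229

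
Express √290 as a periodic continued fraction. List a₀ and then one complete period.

[17; 34]

a₀ = ⌊√290⌋ = 17.
With m₀=0, d₀=1 and mₖ₊₁ = dₖaₖ − mₖ, dₖ₊₁ = (n − mₖ₊₁²)/dₖ, aₖ₊₁ = ⌊(a₀+mₖ₊₁)/dₖ₊₁⌋:
  k=1: m=17, d=1, a=34
d=1 and a=2a₀=34 at k=1, so the next step gives (m, d) = (17, 1) again — its k=1 value — and the period has length 1.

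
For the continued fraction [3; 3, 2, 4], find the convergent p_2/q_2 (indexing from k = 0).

Using pₖ = aₖpₖ₋₁ + pₖ₋₂, qₖ = aₖqₖ₋₁ + qₖ₋₂ (with p₋₁=1, p₋₂=0, q₋₁=0, q₋₂=1):
  k=0: a=3, p=3, q=1
  k=1: a=3, p=10, q=3
  k=2: a=2, p=23, q=7

23/7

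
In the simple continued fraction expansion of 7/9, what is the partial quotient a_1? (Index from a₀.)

7 = 0·9 + 7   →  a_0 = 0
9 = 1·7 + 2   →  a_1 = 1

1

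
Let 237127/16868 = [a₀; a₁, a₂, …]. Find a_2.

3

237127 = 14·16868 + 975   →  a_0 = 14
16868 = 17·975 + 293   →  a_1 = 17
975 = 3·293 + 96   →  a_2 = 3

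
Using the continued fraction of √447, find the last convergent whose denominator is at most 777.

√447 = [21; 7, 42, …] (period length 2).
Convergents:
  p_0/q_0 = 21/1
  p_1/q_1 = 148/7
  p_2/q_2 = 6237/295
  p_3/q_3 = 43807/2072
q_2 = 295 ≤ 777 < 2072 = q_3, so the answer is 6237/295.

6237/295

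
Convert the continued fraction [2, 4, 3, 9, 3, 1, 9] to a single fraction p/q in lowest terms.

Fold from the inside: start with 9/1.
  1 + 1/9 = 10/9
  3 + 9/10 = 39/10
  9 + 10/39 = 361/39
  3 + 39/361 = 1122/361
  4 + 361/1122 = 4849/1122
  2 + 1122/4849 = 10820/4849

10820/4849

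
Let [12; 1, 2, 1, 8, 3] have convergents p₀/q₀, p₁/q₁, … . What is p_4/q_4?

446/35

Using pₖ = aₖpₖ₋₁ + pₖ₋₂, qₖ = aₖqₖ₋₁ + qₖ₋₂ (with p₋₁=1, p₋₂=0, q₋₁=0, q₋₂=1):
  k=0: a=12, p=12, q=1
  k=1: a=1, p=13, q=1
  k=2: a=2, p=38, q=3
  k=3: a=1, p=51, q=4
  k=4: a=8, p=446, q=35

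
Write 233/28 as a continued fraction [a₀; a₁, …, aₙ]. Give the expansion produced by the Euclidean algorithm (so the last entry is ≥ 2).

[8; 3, 9]

233 = 8·28 + 9
28 = 3·9 + 1
9 = 9·1 + 0  (stop)
So 233/28 = [8; 3, 9].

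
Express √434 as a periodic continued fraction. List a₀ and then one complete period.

a₀ = ⌊√434⌋ = 20.
With m₀=0, d₀=1 and mₖ₊₁ = dₖaₖ − mₖ, dₖ₊₁ = (n − mₖ₊₁²)/dₖ, aₖ₊₁ = ⌊(a₀+mₖ₊₁)/dₖ₊₁⌋:
  k=1: m=20, d=34, a=1
  k=2: m=14, d=7, a=4
  k=3: m=14, d=34, a=1
  k=4: m=20, d=1, a=40
d=1 and a=2a₀=40 at k=4, so the next step gives (m, d) = (20, 34) again — its k=1 value — and the period has length 4.

[20; 1, 4, 1, 40]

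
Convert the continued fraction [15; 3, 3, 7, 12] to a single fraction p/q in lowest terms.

Using pₖ = aₖpₖ₋₁ + pₖ₋₂ and qₖ = aₖqₖ₋₁ + qₖ₋₂:
  k=0: a=15, p=15, q=1
  k=1: a=3, p=46, q=3
  k=2: a=3, p=153, q=10
  k=3: a=7, p=1117, q=73
  k=4: a=12, p=13557, q=886

13557/886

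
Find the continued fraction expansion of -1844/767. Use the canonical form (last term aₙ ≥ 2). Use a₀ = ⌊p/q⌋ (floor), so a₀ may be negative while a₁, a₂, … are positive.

[-3; 1, 1, 2, 9, 5, 3]

-1844 = -3·767 + 457
767 = 1·457 + 310
457 = 1·310 + 147
310 = 2·147 + 16
147 = 9·16 + 3
16 = 5·3 + 1
3 = 3·1 + 0  (stop)
So -1844/767 = [-3; 1, 1, 2, 9, 5, 3].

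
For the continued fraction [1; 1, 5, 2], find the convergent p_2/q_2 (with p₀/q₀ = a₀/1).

Using pₖ = aₖpₖ₋₁ + pₖ₋₂, qₖ = aₖqₖ₋₁ + qₖ₋₂ (with p₋₁=1, p₋₂=0, q₋₁=0, q₋₂=1):
  k=0: a=1, p=1, q=1
  k=1: a=1, p=2, q=1
  k=2: a=5, p=11, q=6

11/6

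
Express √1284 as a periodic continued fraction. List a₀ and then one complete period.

[35; 1, 4, 1, 70]

a₀ = ⌊√1284⌋ = 35.
With m₀=0, d₀=1 and mₖ₊₁ = dₖaₖ − mₖ, dₖ₊₁ = (n − mₖ₊₁²)/dₖ, aₖ₊₁ = ⌊(a₀+mₖ₊₁)/dₖ₊₁⌋:
  k=1: m=35, d=59, a=1
  k=2: m=24, d=12, a=4
  k=3: m=24, d=59, a=1
  k=4: m=35, d=1, a=70
d=1 and a=2a₀=70 at k=4, so the next step gives (m, d) = (35, 59) again — its k=1 value — and the period has length 4.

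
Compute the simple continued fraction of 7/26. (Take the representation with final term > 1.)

7 = 0*26 + 7
26 = 3*7 + 5
7 = 1*5 + 2
5 = 2*2 + 1
2 = 2*1 + 0  (stop)
So 7/26 = [0; 3, 1, 2, 2].

[0; 3, 1, 2, 2]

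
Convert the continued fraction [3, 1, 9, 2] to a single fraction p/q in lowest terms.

82/21

Fold from the inside: start with 2/1.
  9 + 1/2 = 19/2
  1 + 2/19 = 21/19
  3 + 19/21 = 82/21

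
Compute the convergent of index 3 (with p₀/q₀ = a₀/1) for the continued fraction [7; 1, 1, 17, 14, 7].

263/35

Using pₖ = aₖpₖ₋₁ + pₖ₋₂, qₖ = aₖqₖ₋₁ + qₖ₋₂ (with p₋₁=1, p₋₂=0, q₋₁=0, q₋₂=1):
  k=0: a=7, p=7, q=1
  k=1: a=1, p=8, q=1
  k=2: a=1, p=15, q=2
  k=3: a=17, p=263, q=35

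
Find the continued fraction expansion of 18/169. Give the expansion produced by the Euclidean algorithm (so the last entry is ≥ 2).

[0; 9, 2, 1, 1, 3]

18 = 0*169 + 18
169 = 9*18 + 7
18 = 2*7 + 4
7 = 1*4 + 3
4 = 1*3 + 1
3 = 3*1 + 0  (stop)
So 18/169 = [0; 9, 2, 1, 1, 3].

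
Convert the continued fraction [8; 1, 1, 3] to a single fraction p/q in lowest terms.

60/7

Using pₖ = aₖpₖ₋₁ + pₖ₋₂ and qₖ = aₖqₖ₋₁ + qₖ₋₂:
  k=0: a=8, p=8, q=1
  k=1: a=1, p=9, q=1
  k=2: a=1, p=17, q=2
  k=3: a=3, p=60, q=7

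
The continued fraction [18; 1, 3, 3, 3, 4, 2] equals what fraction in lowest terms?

Using pₖ = aₖpₖ₋₁ + pₖ₋₂ and qₖ = aₖqₖ₋₁ + qₖ₋₂:
  k=0: a=18, p=18, q=1
  k=1: a=1, p=19, q=1
  k=2: a=3, p=75, q=4
  k=3: a=3, p=244, q=13
  k=4: a=3, p=807, q=43
  k=5: a=4, p=3472, q=185
  k=6: a=2, p=7751, q=413

7751/413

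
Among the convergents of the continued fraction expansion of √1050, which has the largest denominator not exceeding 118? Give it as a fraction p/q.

3532/109

√1050 = [32; 2, 2, 10, 2, 2, 64, …] (period length 6).
Convergents:
  p_0/q_0 = 32/1
  p_1/q_1 = 65/2
  p_2/q_2 = 162/5
  p_3/q_3 = 1685/52
  p_4/q_4 = 3532/109
  p_5/q_5 = 8749/270
q_4 = 109 ≤ 118 < 270 = q_5, so the answer is 3532/109.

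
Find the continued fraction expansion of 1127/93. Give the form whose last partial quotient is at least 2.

[12; 8, 2, 5]

1127 = 12*93 + 11
93 = 8*11 + 5
11 = 2*5 + 1
5 = 5*1 + 0  (stop)
So 1127/93 = [12; 8, 2, 5].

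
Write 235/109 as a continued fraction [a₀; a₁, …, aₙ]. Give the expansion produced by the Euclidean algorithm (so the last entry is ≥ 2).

[2; 6, 2, 2, 3]

235 = 2*109 + 17
109 = 6*17 + 7
17 = 2*7 + 3
7 = 2*3 + 1
3 = 3*1 + 0  (stop)
So 235/109 = [2; 6, 2, 2, 3].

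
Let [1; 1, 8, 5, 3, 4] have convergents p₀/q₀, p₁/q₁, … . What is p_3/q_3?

Using pₖ = aₖpₖ₋₁ + pₖ₋₂, qₖ = aₖqₖ₋₁ + qₖ₋₂ (with p₋₁=1, p₋₂=0, q₋₁=0, q₋₂=1):
  k=0: a=1, p=1, q=1
  k=1: a=1, p=2, q=1
  k=2: a=8, p=17, q=9
  k=3: a=5, p=87, q=46

87/46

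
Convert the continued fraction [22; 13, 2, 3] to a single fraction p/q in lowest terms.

Using pₖ = aₖpₖ₋₁ + pₖ₋₂ and qₖ = aₖqₖ₋₁ + qₖ₋₂:
  k=0: a=22, p=22, q=1
  k=1: a=13, p=287, q=13
  k=2: a=2, p=596, q=27
  k=3: a=3, p=2075, q=94

2075/94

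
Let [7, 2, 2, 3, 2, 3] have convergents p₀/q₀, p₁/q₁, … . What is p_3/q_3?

126/17

Using pₖ = aₖpₖ₋₁ + pₖ₋₂, qₖ = aₖqₖ₋₁ + qₖ₋₂ (with p₋₁=1, p₋₂=0, q₋₁=0, q₋₂=1):
  k=0: a=7, p=7, q=1
  k=1: a=2, p=15, q=2
  k=2: a=2, p=37, q=5
  k=3: a=3, p=126, q=17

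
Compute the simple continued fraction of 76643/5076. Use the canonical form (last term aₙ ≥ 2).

[15; 10, 10, 1, 14, 3]

76643 = 15·5076 + 503
5076 = 10·503 + 46
503 = 10·46 + 43
46 = 1·43 + 3
43 = 14·3 + 1
3 = 3·1 + 0  (stop)
So 76643/5076 = [15; 10, 10, 1, 14, 3].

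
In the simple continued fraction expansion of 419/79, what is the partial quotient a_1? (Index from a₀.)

3

419 = 5·79 + 24   →  a_0 = 5
79 = 3·24 + 7   →  a_1 = 3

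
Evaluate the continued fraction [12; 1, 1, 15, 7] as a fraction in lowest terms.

Using pₖ = aₖpₖ₋₁ + pₖ₋₂ and qₖ = aₖqₖ₋₁ + qₖ₋₂:
  k=0: a=12, p=12, q=1
  k=1: a=1, p=13, q=1
  k=2: a=1, p=25, q=2
  k=3: a=15, p=388, q=31
  k=4: a=7, p=2741, q=219

2741/219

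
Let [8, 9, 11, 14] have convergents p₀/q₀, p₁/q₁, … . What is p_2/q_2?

Using pₖ = aₖpₖ₋₁ + pₖ₋₂, qₖ = aₖqₖ₋₁ + qₖ₋₂ (with p₋₁=1, p₋₂=0, q₋₁=0, q₋₂=1):
  k=0: a=8, p=8, q=1
  k=1: a=9, p=73, q=9
  k=2: a=11, p=811, q=100

811/100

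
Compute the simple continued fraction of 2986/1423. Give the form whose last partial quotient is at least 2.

[2; 10, 6, 11, 2]

2986 = 2*1423 + 140
1423 = 10*140 + 23
140 = 6*23 + 2
23 = 11*2 + 1
2 = 2*1 + 0  (stop)
So 2986/1423 = [2; 10, 6, 11, 2].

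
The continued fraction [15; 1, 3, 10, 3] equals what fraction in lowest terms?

2001/127

Using pₖ = aₖpₖ₋₁ + pₖ₋₂ and qₖ = aₖqₖ₋₁ + qₖ₋₂:
  k=0: a=15, p=15, q=1
  k=1: a=1, p=16, q=1
  k=2: a=3, p=63, q=4
  k=3: a=10, p=646, q=41
  k=4: a=3, p=2001, q=127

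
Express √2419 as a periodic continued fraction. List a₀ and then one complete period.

a₀ = ⌊√2419⌋ = 49.
With m₀=0, d₀=1 and mₖ₊₁ = dₖaₖ − mₖ, dₖ₊₁ = (n − mₖ₊₁²)/dₖ, aₖ₊₁ = ⌊(a₀+mₖ₊₁)/dₖ₊₁⌋:
  k=1: m=49, d=18, a=5
  k=2: m=41, d=41, a=2
  k=3: m=41, d=18, a=5
  k=4: m=49, d=1, a=98
d=1 and a=2a₀=98 at k=4, so the next step gives (m, d) = (49, 18) again — its k=1 value — and the period has length 4.

[49; 5, 2, 5, 98]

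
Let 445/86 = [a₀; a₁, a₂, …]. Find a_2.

445 = 5·86 + 15   →  a_0 = 5
86 = 5·15 + 11   →  a_1 = 5
15 = 1·11 + 4   →  a_2 = 1

1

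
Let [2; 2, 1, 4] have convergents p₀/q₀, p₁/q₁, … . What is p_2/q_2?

Using pₖ = aₖpₖ₋₁ + pₖ₋₂, qₖ = aₖqₖ₋₁ + qₖ₋₂ (with p₋₁=1, p₋₂=0, q₋₁=0, q₋₂=1):
  k=0: a=2, p=2, q=1
  k=1: a=2, p=5, q=2
  k=2: a=1, p=7, q=3

7/3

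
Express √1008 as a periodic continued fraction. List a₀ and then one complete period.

[31; 1, 2, 1, 62]

a₀ = ⌊√1008⌋ = 31.
With m₀=0, d₀=1 and mₖ₊₁ = dₖaₖ − mₖ, dₖ₊₁ = (n − mₖ₊₁²)/dₖ, aₖ₊₁ = ⌊(a₀+mₖ₊₁)/dₖ₊₁⌋:
  k=1: m=31, d=47, a=1
  k=2: m=16, d=16, a=2
  k=3: m=16, d=47, a=1
  k=4: m=31, d=1, a=62
d=1 and a=2a₀=62 at k=4, so the next step gives (m, d) = (31, 47) again — its k=1 value — and the period has length 4.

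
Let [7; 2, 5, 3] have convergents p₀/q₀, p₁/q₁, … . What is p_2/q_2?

82/11

Using pₖ = aₖpₖ₋₁ + pₖ₋₂, qₖ = aₖqₖ₋₁ + qₖ₋₂ (with p₋₁=1, p₋₂=0, q₋₁=0, q₋₂=1):
  k=0: a=7, p=7, q=1
  k=1: a=2, p=15, q=2
  k=2: a=5, p=82, q=11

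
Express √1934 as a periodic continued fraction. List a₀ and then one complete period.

a₀ = ⌊√1934⌋ = 43.
With m₀=0, d₀=1 and mₖ₊₁ = dₖaₖ − mₖ, dₖ₊₁ = (n − mₖ₊₁²)/dₖ, aₖ₊₁ = ⌊(a₀+mₖ₊₁)/dₖ₊₁⌋:
  k=1: m=43, d=85, a=1
  k=2: m=42, d=2, a=42
  k=3: m=42, d=85, a=1
  k=4: m=43, d=1, a=86
d=1 and a=2a₀=86 at k=4, so the next step gives (m, d) = (43, 85) again — its k=1 value — and the period has length 4.

[43; 1, 42, 1, 86]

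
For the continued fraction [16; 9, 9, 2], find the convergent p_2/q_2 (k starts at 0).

Using pₖ = aₖpₖ₋₁ + pₖ₋₂, qₖ = aₖqₖ₋₁ + qₖ₋₂ (with p₋₁=1, p₋₂=0, q₋₁=0, q₋₂=1):
  k=0: a=16, p=16, q=1
  k=1: a=9, p=145, q=9
  k=2: a=9, p=1321, q=82

1321/82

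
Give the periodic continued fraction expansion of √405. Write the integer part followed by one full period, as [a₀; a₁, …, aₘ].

[20; 8, 40]

a₀ = ⌊√405⌋ = 20.
With m₀=0, d₀=1 and mₖ₊₁ = dₖaₖ − mₖ, dₖ₊₁ = (n − mₖ₊₁²)/dₖ, aₖ₊₁ = ⌊(a₀+mₖ₊₁)/dₖ₊₁⌋:
  k=1: m=20, d=5, a=8
  k=2: m=20, d=1, a=40
d=1 and a=2a₀=40 at k=2, so the next step gives (m, d) = (20, 5) again — its k=1 value — and the period has length 2.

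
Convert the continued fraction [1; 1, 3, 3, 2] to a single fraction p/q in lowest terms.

Using pₖ = aₖpₖ₋₁ + pₖ₋₂ and qₖ = aₖqₖ₋₁ + qₖ₋₂:
  k=0: a=1, p=1, q=1
  k=1: a=1, p=2, q=1
  k=2: a=3, p=7, q=4
  k=3: a=3, p=23, q=13
  k=4: a=2, p=53, q=30

53/30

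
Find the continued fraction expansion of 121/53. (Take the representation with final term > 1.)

121 = 2*53 + 15
53 = 3*15 + 8
15 = 1*8 + 7
8 = 1*7 + 1
7 = 7*1 + 0  (stop)
So 121/53 = [2; 3, 1, 1, 7].

[2; 3, 1, 1, 7]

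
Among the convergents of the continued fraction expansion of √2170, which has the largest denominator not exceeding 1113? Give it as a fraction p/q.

51754/1111

√2170 = [46; 1, 1, 2, 1, 1, 92, …] (period length 6).
Convergents:
  p_0/q_0 = 46/1
  p_1/q_1 = 47/1
  p_2/q_2 = 93/2
  p_3/q_3 = 233/5
  p_4/q_4 = 326/7
  p_5/q_5 = 559/12
  p_6/q_6 = 51754/1111
  p_7/q_7 = 52313/1123
q_6 = 1111 ≤ 1113 < 1123 = q_7, so the answer is 51754/1111.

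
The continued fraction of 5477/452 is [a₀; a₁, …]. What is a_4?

8

5477 = 12·452 + 53   →  a_0 = 12
452 = 8·53 + 28   →  a_1 = 8
53 = 1·28 + 25   →  a_2 = 1
28 = 1·25 + 3   →  a_3 = 1
25 = 8·3 + 1   →  a_4 = 8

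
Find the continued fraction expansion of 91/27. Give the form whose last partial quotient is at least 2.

[3; 2, 1, 2, 3]

91 = 3×27 + 10
27 = 2×10 + 7
10 = 1×7 + 3
7 = 2×3 + 1
3 = 3×1 + 0  (stop)
So 91/27 = [3; 2, 1, 2, 3].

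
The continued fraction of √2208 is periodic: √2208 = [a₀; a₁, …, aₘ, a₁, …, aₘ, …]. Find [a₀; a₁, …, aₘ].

a₀ = ⌊√2208⌋ = 46.
With m₀=0, d₀=1 and mₖ₊₁ = dₖaₖ − mₖ, dₖ₊₁ = (n − mₖ₊₁²)/dₖ, aₖ₊₁ = ⌊(a₀+mₖ₊₁)/dₖ₊₁⌋:
  k=1: m=46, d=92, a=1
  k=2: m=46, d=1, a=92
d=1 and a=2a₀=92 at k=2, so the next step gives (m, d) = (46, 92) again — its k=1 value — and the period has length 2.

[46; 1, 92]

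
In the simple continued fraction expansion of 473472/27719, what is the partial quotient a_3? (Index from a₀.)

13

473472 = 17·27719 + 2249   →  a_0 = 17
27719 = 12·2249 + 731   →  a_1 = 12
2249 = 3·731 + 56   →  a_2 = 3
731 = 13·56 + 3   →  a_3 = 13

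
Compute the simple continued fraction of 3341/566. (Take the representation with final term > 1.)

[5; 1, 9, 3, 2, 3, 2]

3341 = 5*566 + 511
566 = 1*511 + 55
511 = 9*55 + 16
55 = 3*16 + 7
16 = 2*7 + 2
7 = 3*2 + 1
2 = 2*1 + 0  (stop)
So 3341/566 = [5; 1, 9, 3, 2, 3, 2].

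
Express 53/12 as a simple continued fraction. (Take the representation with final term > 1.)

[4; 2, 2, 2]

53 = 4×12 + 5
12 = 2×5 + 2
5 = 2×2 + 1
2 = 2×1 + 0  (stop)
So 53/12 = [4; 2, 2, 2].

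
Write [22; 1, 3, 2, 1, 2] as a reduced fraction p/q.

Fold from the inside: start with 2/1.
  1 + 1/2 = 3/2
  2 + 2/3 = 8/3
  3 + 3/8 = 27/8
  1 + 8/27 = 35/27
  22 + 27/35 = 797/35

797/35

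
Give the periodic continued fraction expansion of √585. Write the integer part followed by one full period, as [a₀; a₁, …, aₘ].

[24; 5, 2, 1, 4, 1, 2, 5, 48]

a₀ = ⌊√585⌋ = 24.
With m₀=0, d₀=1 and mₖ₊₁ = dₖaₖ − mₖ, dₖ₊₁ = (n − mₖ₊₁²)/dₖ, aₖ₊₁ = ⌊(a₀+mₖ₊₁)/dₖ₊₁⌋:
  k=1: m=24, d=9, a=5
  k=2: m=21, d=16, a=2
  k=3: m=11, d=29, a=1
  k=4: m=18, d=9, a=4
  k=5: m=18, d=29, a=1
  k=6: m=11, d=16, a=2
  k=7: m=21, d=9, a=5
  k=8: m=24, d=1, a=48
d=1 and a=2a₀=48 at k=8, so the next step gives (m, d) = (24, 9) again — its k=1 value — and the period has length 8.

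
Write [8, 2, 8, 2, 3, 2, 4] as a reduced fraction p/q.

Using pₖ = aₖpₖ₋₁ + pₖ₋₂ and qₖ = aₖqₖ₋₁ + qₖ₋₂:
  k=0: a=8, p=8, q=1
  k=1: a=2, p=17, q=2
  k=2: a=8, p=144, q=17
  k=3: a=2, p=305, q=36
  k=4: a=3, p=1059, q=125
  k=5: a=2, p=2423, q=286
  k=6: a=4, p=10751, q=1269

10751/1269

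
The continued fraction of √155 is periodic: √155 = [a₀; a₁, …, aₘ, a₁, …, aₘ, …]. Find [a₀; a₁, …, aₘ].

a₀ = ⌊√155⌋ = 12.
With m₀=0, d₀=1 and mₖ₊₁ = dₖaₖ − mₖ, dₖ₊₁ = (n − mₖ₊₁²)/dₖ, aₖ₊₁ = ⌊(a₀+mₖ₊₁)/dₖ₊₁⌋:
  k=1: m=12, d=11, a=2
  k=2: m=10, d=5, a=4
  k=3: m=10, d=11, a=2
  k=4: m=12, d=1, a=24
d=1 and a=2a₀=24 at k=4, so the next step gives (m, d) = (12, 11) again — its k=1 value — and the period has length 4.

[12; 2, 4, 2, 24]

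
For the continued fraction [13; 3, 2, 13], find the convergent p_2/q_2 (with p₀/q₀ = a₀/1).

Using pₖ = aₖpₖ₋₁ + pₖ₋₂, qₖ = aₖqₖ₋₁ + qₖ₋₂ (with p₋₁=1, p₋₂=0, q₋₁=0, q₋₂=1):
  k=0: a=13, p=13, q=1
  k=1: a=3, p=40, q=3
  k=2: a=2, p=93, q=7

93/7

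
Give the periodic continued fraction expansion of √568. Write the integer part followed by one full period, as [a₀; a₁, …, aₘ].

a₀ = ⌊√568⌋ = 23.
With m₀=0, d₀=1 and mₖ₊₁ = dₖaₖ − mₖ, dₖ₊₁ = (n − mₖ₊₁²)/dₖ, aₖ₊₁ = ⌊(a₀+mₖ₊₁)/dₖ₊₁⌋:
  k=1: m=23, d=39, a=1
  k=2: m=16, d=8, a=4
  k=3: m=16, d=39, a=1
  k=4: m=23, d=1, a=46
d=1 and a=2a₀=46 at k=4, so the next step gives (m, d) = (23, 39) again — its k=1 value — and the period has length 4.

[23; 1, 4, 1, 46]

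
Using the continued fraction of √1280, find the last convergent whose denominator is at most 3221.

51841/1449

√1280 = [35; 1, 3, 2, 17, 2, 3, 1, 70, …] (period length 8).
Convergents:
  p_0/q_0 = 35/1
  p_1/q_1 = 36/1
  p_2/q_2 = 143/4
  p_3/q_3 = 322/9
  p_4/q_4 = 5617/157
  p_5/q_5 = 11556/323
  p_6/q_6 = 40285/1126
  p_7/q_7 = 51841/1449
  p_8/q_8 = 3669155/102556
q_7 = 1449 ≤ 3221 < 102556 = q_8, so the answer is 51841/1449.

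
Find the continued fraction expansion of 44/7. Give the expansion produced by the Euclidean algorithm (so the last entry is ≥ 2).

44 = 6*7 + 2
7 = 3*2 + 1
2 = 2*1 + 0  (stop)
So 44/7 = [6; 3, 2].

[6; 3, 2]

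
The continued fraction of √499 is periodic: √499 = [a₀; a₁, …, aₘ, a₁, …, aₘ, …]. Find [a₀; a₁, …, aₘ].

a₀ = ⌊√499⌋ = 22.
With m₀=0, d₀=1 and mₖ₊₁ = dₖaₖ − mₖ, dₖ₊₁ = (n − mₖ₊₁²)/dₖ, aₖ₊₁ = ⌊(a₀+mₖ₊₁)/dₖ₊₁⌋:
  k=1: m=22, d=15, a=2
  k=2: m=8, d=29, a=1
  k=3: m=21, d=2, a=21
  k=4: m=21, d=29, a=1
  k=5: m=8, d=15, a=2
  k=6: m=22, d=1, a=44
d=1 and a=2a₀=44 at k=6, so the next step gives (m, d) = (22, 15) again — its k=1 value — and the period has length 6.

[22; 2, 1, 21, 1, 2, 44]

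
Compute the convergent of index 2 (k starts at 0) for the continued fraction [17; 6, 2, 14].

Using pₖ = aₖpₖ₋₁ + pₖ₋₂, qₖ = aₖqₖ₋₁ + qₖ₋₂ (with p₋₁=1, p₋₂=0, q₋₁=0, q₋₂=1):
  k=0: a=17, p=17, q=1
  k=1: a=6, p=103, q=6
  k=2: a=2, p=223, q=13

223/13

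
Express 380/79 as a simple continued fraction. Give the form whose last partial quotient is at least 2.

[4; 1, 4, 3, 1, 3]

380 = 4×79 + 64
79 = 1×64 + 15
64 = 4×15 + 4
15 = 3×4 + 3
4 = 1×3 + 1
3 = 3×1 + 0  (stop)
So 380/79 = [4; 1, 4, 3, 1, 3].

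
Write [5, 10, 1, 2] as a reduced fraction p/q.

Using pₖ = aₖpₖ₋₁ + pₖ₋₂ and qₖ = aₖqₖ₋₁ + qₖ₋₂:
  k=0: a=5, p=5, q=1
  k=1: a=10, p=51, q=10
  k=2: a=1, p=56, q=11
  k=3: a=2, p=163, q=32

163/32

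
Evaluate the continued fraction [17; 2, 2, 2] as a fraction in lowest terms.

209/12

Fold from the inside: start with 2/1.
  2 + 1/2 = 5/2
  2 + 2/5 = 12/5
  17 + 5/12 = 209/12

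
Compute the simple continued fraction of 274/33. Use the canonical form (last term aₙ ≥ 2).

[8; 3, 3, 3]

274 = 8·33 + 10
33 = 3·10 + 3
10 = 3·3 + 1
3 = 3·1 + 0  (stop)
So 274/33 = [8; 3, 3, 3].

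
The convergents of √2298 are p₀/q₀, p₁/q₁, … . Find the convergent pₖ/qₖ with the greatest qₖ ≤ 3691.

73584/1535

√2298 = [47; 1, 14, 1, 94, …] (period length 4).
Convergents:
  p_0/q_0 = 47/1
  p_1/q_1 = 48/1
  p_2/q_2 = 719/15
  p_3/q_3 = 767/16
  p_4/q_4 = 72817/1519
  p_5/q_5 = 73584/1535
  p_6/q_6 = 1102993/23009
q_5 = 1535 ≤ 3691 < 23009 = q_6, so the answer is 73584/1535.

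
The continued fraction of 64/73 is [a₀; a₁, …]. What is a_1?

1

64 = 0·73 + 64   →  a_0 = 0
73 = 1·64 + 9   →  a_1 = 1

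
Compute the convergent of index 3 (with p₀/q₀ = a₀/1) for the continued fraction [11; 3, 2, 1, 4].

Using pₖ = aₖpₖ₋₁ + pₖ₋₂, qₖ = aₖqₖ₋₁ + qₖ₋₂ (with p₋₁=1, p₋₂=0, q₋₁=0, q₋₂=1):
  k=0: a=11, p=11, q=1
  k=1: a=3, p=34, q=3
  k=2: a=2, p=79, q=7
  k=3: a=1, p=113, q=10

113/10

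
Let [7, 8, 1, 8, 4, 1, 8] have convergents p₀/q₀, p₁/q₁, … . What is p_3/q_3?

569/80

Using pₖ = aₖpₖ₋₁ + pₖ₋₂, qₖ = aₖqₖ₋₁ + qₖ₋₂ (with p₋₁=1, p₋₂=0, q₋₁=0, q₋₂=1):
  k=0: a=7, p=7, q=1
  k=1: a=8, p=57, q=8
  k=2: a=1, p=64, q=9
  k=3: a=8, p=569, q=80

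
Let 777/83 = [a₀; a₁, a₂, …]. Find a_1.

777 = 9·83 + 30   →  a_0 = 9
83 = 2·30 + 23   →  a_1 = 2

2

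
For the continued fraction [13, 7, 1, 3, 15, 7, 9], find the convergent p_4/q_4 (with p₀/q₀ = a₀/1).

Using pₖ = aₖpₖ₋₁ + pₖ₋₂, qₖ = aₖqₖ₋₁ + qₖ₋₂ (with p₋₁=1, p₋₂=0, q₋₁=0, q₋₂=1):
  k=0: a=13, p=13, q=1
  k=1: a=7, p=92, q=7
  k=2: a=1, p=105, q=8
  k=3: a=3, p=407, q=31
  k=4: a=15, p=6210, q=473

6210/473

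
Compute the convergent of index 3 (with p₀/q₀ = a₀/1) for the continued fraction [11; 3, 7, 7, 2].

Using pₖ = aₖpₖ₋₁ + pₖ₋₂, qₖ = aₖqₖ₋₁ + qₖ₋₂ (with p₋₁=1, p₋₂=0, q₋₁=0, q₋₂=1):
  k=0: a=11, p=11, q=1
  k=1: a=3, p=34, q=3
  k=2: a=7, p=249, q=22
  k=3: a=7, p=1777, q=157

1777/157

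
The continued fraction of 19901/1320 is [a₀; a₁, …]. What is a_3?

19901 = 15·1320 + 101   →  a_0 = 15
1320 = 13·101 + 7   →  a_1 = 13
101 = 14·7 + 3   →  a_2 = 14
7 = 2·3 + 1   →  a_3 = 2

2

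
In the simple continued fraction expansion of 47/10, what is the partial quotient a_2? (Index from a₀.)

2

47 = 4·10 + 7   →  a_0 = 4
10 = 1·7 + 3   →  a_1 = 1
7 = 2·3 + 1   →  a_2 = 2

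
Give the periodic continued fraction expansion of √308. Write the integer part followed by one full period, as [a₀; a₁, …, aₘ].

a₀ = ⌊√308⌋ = 17.
With m₀=0, d₀=1 and mₖ₊₁ = dₖaₖ − mₖ, dₖ₊₁ = (n − mₖ₊₁²)/dₖ, aₖ₊₁ = ⌊(a₀+mₖ₊₁)/dₖ₊₁⌋:
  k=1: m=17, d=19, a=1
  k=2: m=2, d=16, a=1
  k=3: m=14, d=7, a=4
  k=4: m=14, d=16, a=1
  k=5: m=2, d=19, a=1
  k=6: m=17, d=1, a=34
d=1 and a=2a₀=34 at k=6, so the next step gives (m, d) = (17, 19) again — its k=1 value — and the period has length 6.

[17; 1, 1, 4, 1, 1, 34]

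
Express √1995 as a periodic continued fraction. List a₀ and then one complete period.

a₀ = ⌊√1995⌋ = 44.
With m₀=0, d₀=1 and mₖ₊₁ = dₖaₖ − mₖ, dₖ₊₁ = (n − mₖ₊₁²)/dₖ, aₖ₊₁ = ⌊(a₀+mₖ₊₁)/dₖ₊₁⌋:
  k=1: m=44, d=59, a=1
  k=2: m=15, d=30, a=1
  k=3: m=15, d=59, a=1
  k=4: m=44, d=1, a=88
d=1 and a=2a₀=88 at k=4, so the next step gives (m, d) = (44, 59) again — its k=1 value — and the period has length 4.

[44; 1, 1, 1, 88]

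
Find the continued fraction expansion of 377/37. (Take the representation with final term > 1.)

377 = 10·37 + 7
37 = 5·7 + 2
7 = 3·2 + 1
2 = 2·1 + 0  (stop)
So 377/37 = [10; 5, 3, 2].

[10; 5, 3, 2]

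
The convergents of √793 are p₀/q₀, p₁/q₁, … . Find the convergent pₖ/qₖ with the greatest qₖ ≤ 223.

4393/156

√793 = [28; 6, 4, 6, 56, …] (period length 4).
Convergents:
  p_0/q_0 = 28/1
  p_1/q_1 = 169/6
  p_2/q_2 = 704/25
  p_3/q_3 = 4393/156
  p_4/q_4 = 246712/8761
q_3 = 156 ≤ 223 < 8761 = q_4, so the answer is 4393/156.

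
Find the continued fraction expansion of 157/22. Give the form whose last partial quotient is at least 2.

[7; 7, 3]

157 = 7·22 + 3
22 = 7·3 + 1
3 = 3·1 + 0  (stop)
So 157/22 = [7; 7, 3].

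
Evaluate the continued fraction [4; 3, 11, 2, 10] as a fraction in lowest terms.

3217/744

Fold from the inside: start with 10/1.
  2 + 1/10 = 21/10
  11 + 10/21 = 241/21
  3 + 21/241 = 744/241
  4 + 241/744 = 3217/744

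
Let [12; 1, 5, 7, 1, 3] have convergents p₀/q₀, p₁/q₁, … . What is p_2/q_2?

Using pₖ = aₖpₖ₋₁ + pₖ₋₂, qₖ = aₖqₖ₋₁ + qₖ₋₂ (with p₋₁=1, p₋₂=0, q₋₁=0, q₋₂=1):
  k=0: a=12, p=12, q=1
  k=1: a=1, p=13, q=1
  k=2: a=5, p=77, q=6

77/6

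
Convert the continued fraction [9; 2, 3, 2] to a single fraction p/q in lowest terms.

151/16

Fold from the inside: start with 2/1.
  3 + 1/2 = 7/2
  2 + 2/7 = 16/7
  9 + 7/16 = 151/16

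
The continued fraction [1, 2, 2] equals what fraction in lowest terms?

Using pₖ = aₖpₖ₋₁ + pₖ₋₂ and qₖ = aₖqₖ₋₁ + qₖ₋₂:
  k=0: a=1, p=1, q=1
  k=1: a=2, p=3, q=2
  k=2: a=2, p=7, q=5

7/5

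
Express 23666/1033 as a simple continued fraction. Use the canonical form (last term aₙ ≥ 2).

[22; 1, 10, 9, 3, 3]

23666 = 22×1033 + 940
1033 = 1×940 + 93
940 = 10×93 + 10
93 = 9×10 + 3
10 = 3×3 + 1
3 = 3×1 + 0  (stop)
So 23666/1033 = [22; 1, 10, 9, 3, 3].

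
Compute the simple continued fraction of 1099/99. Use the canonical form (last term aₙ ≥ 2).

[11; 9, 1, 9]

1099 = 11·99 + 10
99 = 9·10 + 9
10 = 1·9 + 1
9 = 9·1 + 0  (stop)
So 1099/99 = [11; 9, 1, 9].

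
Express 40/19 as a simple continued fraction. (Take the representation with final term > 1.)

[2; 9, 2]

40 = 2×19 + 2
19 = 9×2 + 1
2 = 2×1 + 0  (stop)
So 40/19 = [2; 9, 2].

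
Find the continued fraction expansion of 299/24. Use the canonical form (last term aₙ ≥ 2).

[12; 2, 5, 2]

299 = 12*24 + 11
24 = 2*11 + 2
11 = 5*2 + 1
2 = 2*1 + 0  (stop)
So 299/24 = [12; 2, 5, 2].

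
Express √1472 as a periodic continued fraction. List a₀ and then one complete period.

[38; 2, 1, 2, 1, 2, 76]

a₀ = ⌊√1472⌋ = 38.
With m₀=0, d₀=1 and mₖ₊₁ = dₖaₖ − mₖ, dₖ₊₁ = (n − mₖ₊₁²)/dₖ, aₖ₊₁ = ⌊(a₀+mₖ₊₁)/dₖ₊₁⌋:
  k=1: m=38, d=28, a=2
  k=2: m=18, d=41, a=1
  k=3: m=23, d=23, a=2
  k=4: m=23, d=41, a=1
  k=5: m=18, d=28, a=2
  k=6: m=38, d=1, a=76
d=1 and a=2a₀=76 at k=6, so the next step gives (m, d) = (38, 28) again — its k=1 value — and the period has length 6.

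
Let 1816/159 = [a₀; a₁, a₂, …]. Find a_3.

1816 = 11·159 + 67   →  a_0 = 11
159 = 2·67 + 25   →  a_1 = 2
67 = 2·25 + 17   →  a_2 = 2
25 = 1·17 + 8   →  a_3 = 1

1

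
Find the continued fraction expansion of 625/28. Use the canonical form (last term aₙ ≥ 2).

[22; 3, 9]

625 = 22·28 + 9
28 = 3·9 + 1
9 = 9·1 + 0  (stop)
So 625/28 = [22; 3, 9].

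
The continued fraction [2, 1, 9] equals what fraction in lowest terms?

Using pₖ = aₖpₖ₋₁ + pₖ₋₂ and qₖ = aₖqₖ₋₁ + qₖ₋₂:
  k=0: a=2, p=2, q=1
  k=1: a=1, p=3, q=1
  k=2: a=9, p=29, q=10

29/10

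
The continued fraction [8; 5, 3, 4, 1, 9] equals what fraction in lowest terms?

Using pₖ = aₖpₖ₋₁ + pₖ₋₂ and qₖ = aₖqₖ₋₁ + qₖ₋₂:
  k=0: a=8, p=8, q=1
  k=1: a=5, p=41, q=5
  k=2: a=3, p=131, q=16
  k=3: a=4, p=565, q=69
  k=4: a=1, p=696, q=85
  k=5: a=9, p=6829, q=834

6829/834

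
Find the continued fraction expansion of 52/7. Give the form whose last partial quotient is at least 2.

52 = 7×7 + 3
7 = 2×3 + 1
3 = 3×1 + 0  (stop)
So 52/7 = [7; 2, 3].

[7; 2, 3]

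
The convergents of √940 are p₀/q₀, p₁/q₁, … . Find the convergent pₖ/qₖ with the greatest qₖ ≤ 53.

1441/47

√940 = [30; 1, 1, 1, 14, 1, 1, 1, 60, …] (period length 8).
Convergents:
  p_0/q_0 = 30/1
  p_1/q_1 = 31/1
  p_2/q_2 = 61/2
  p_3/q_3 = 92/3
  p_4/q_4 = 1349/44
  p_5/q_5 = 1441/47
  p_6/q_6 = 2790/91
q_5 = 47 ≤ 53 < 91 = q_6, so the answer is 1441/47.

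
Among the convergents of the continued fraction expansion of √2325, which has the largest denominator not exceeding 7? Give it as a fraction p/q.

√2325 = [48; 4, 1, 1, 2, 1, 1, 4, 96, …] (period length 8).
Convergents:
  p_0/q_0 = 48/1
  p_1/q_1 = 193/4
  p_2/q_2 = 241/5
  p_3/q_3 = 434/9
q_2 = 5 ≤ 7 < 9 = q_3, so the answer is 241/5.

241/5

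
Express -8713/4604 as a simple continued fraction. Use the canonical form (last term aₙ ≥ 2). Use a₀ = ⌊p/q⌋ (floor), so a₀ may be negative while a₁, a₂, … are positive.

-8713 = -2·4604 + 495
4604 = 9·495 + 149
495 = 3·149 + 48
149 = 3·48 + 5
48 = 9·5 + 3
5 = 1·3 + 2
3 = 1·2 + 1
2 = 2·1 + 0  (stop)
So -8713/4604 = [-2; 9, 3, 3, 9, 1, 1, 2].

[-2; 9, 3, 3, 9, 1, 1, 2]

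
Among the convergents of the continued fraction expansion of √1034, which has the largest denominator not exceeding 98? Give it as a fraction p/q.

√1034 = [32; 6, 2, 2, 2, 6, 64, …] (period length 6).
Convergents:
  p_0/q_0 = 32/1
  p_1/q_1 = 193/6
  p_2/q_2 = 418/13
  p_3/q_3 = 1029/32
  p_4/q_4 = 2476/77
  p_5/q_5 = 15885/494
q_4 = 77 ≤ 98 < 494 = q_5, so the answer is 2476/77.

2476/77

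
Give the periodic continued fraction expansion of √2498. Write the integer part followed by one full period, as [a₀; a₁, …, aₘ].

[49; 1, 48, 1, 98]

a₀ = ⌊√2498⌋ = 49.
With m₀=0, d₀=1 and mₖ₊₁ = dₖaₖ − mₖ, dₖ₊₁ = (n − mₖ₊₁²)/dₖ, aₖ₊₁ = ⌊(a₀+mₖ₊₁)/dₖ₊₁⌋:
  k=1: m=49, d=97, a=1
  k=2: m=48, d=2, a=48
  k=3: m=48, d=97, a=1
  k=4: m=49, d=1, a=98
d=1 and a=2a₀=98 at k=4, so the next step gives (m, d) = (49, 97) again — its k=1 value — and the period has length 4.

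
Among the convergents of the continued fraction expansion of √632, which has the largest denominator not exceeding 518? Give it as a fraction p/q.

√632 = [25; 7, 6, 7, 50, …] (period length 4).
Convergents:
  p_0/q_0 = 25/1
  p_1/q_1 = 176/7
  p_2/q_2 = 1081/43
  p_3/q_3 = 7743/308
  p_4/q_4 = 388231/15443
q_3 = 308 ≤ 518 < 15443 = q_4, so the answer is 7743/308.

7743/308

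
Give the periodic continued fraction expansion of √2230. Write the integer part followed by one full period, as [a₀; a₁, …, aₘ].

[47; 4, 2, 18, 2, 4, 94]

a₀ = ⌊√2230⌋ = 47.
With m₀=0, d₀=1 and mₖ₊₁ = dₖaₖ − mₖ, dₖ₊₁ = (n − mₖ₊₁²)/dₖ, aₖ₊₁ = ⌊(a₀+mₖ₊₁)/dₖ₊₁⌋:
  k=1: m=47, d=21, a=4
  k=2: m=37, d=41, a=2
  k=3: m=45, d=5, a=18
  k=4: m=45, d=41, a=2
  k=5: m=37, d=21, a=4
  k=6: m=47, d=1, a=94
d=1 and a=2a₀=94 at k=6, so the next step gives (m, d) = (47, 21) again — its k=1 value — and the period has length 6.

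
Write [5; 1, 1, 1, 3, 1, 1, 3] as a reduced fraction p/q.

502/89

Fold from the inside: start with 3/1.
  1 + 1/3 = 4/3
  1 + 3/4 = 7/4
  3 + 4/7 = 25/7
  1 + 7/25 = 32/25
  1 + 25/32 = 57/32
  1 + 32/57 = 89/57
  5 + 57/89 = 502/89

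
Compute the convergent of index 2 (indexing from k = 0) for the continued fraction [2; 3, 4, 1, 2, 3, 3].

30/13

Using pₖ = aₖpₖ₋₁ + pₖ₋₂, qₖ = aₖqₖ₋₁ + qₖ₋₂ (with p₋₁=1, p₋₂=0, q₋₁=0, q₋₂=1):
  k=0: a=2, p=2, q=1
  k=1: a=3, p=7, q=3
  k=2: a=4, p=30, q=13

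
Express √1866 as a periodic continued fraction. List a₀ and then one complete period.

[43; 5, 14, 5, 86]

a₀ = ⌊√1866⌋ = 43.
With m₀=0, d₀=1 and mₖ₊₁ = dₖaₖ − mₖ, dₖ₊₁ = (n − mₖ₊₁²)/dₖ, aₖ₊₁ = ⌊(a₀+mₖ₊₁)/dₖ₊₁⌋:
  k=1: m=43, d=17, a=5
  k=2: m=42, d=6, a=14
  k=3: m=42, d=17, a=5
  k=4: m=43, d=1, a=86
d=1 and a=2a₀=86 at k=4, so the next step gives (m, d) = (43, 17) again — its k=1 value — and the period has length 4.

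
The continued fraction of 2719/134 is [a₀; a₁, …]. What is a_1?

3

2719 = 20·134 + 39   →  a_0 = 20
134 = 3·39 + 17   →  a_1 = 3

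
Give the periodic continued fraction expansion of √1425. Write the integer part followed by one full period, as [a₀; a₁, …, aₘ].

[37; 1, 2, 1, 74]

a₀ = ⌊√1425⌋ = 37.
With m₀=0, d₀=1 and mₖ₊₁ = dₖaₖ − mₖ, dₖ₊₁ = (n − mₖ₊₁²)/dₖ, aₖ₊₁ = ⌊(a₀+mₖ₊₁)/dₖ₊₁⌋:
  k=1: m=37, d=56, a=1
  k=2: m=19, d=19, a=2
  k=3: m=19, d=56, a=1
  k=4: m=37, d=1, a=74
d=1 and a=2a₀=74 at k=4, so the next step gives (m, d) = (37, 56) again — its k=1 value — and the period has length 4.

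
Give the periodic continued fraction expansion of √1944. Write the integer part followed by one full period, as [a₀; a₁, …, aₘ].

[44; 11, 88]

a₀ = ⌊√1944⌋ = 44.
With m₀=0, d₀=1 and mₖ₊₁ = dₖaₖ − mₖ, dₖ₊₁ = (n − mₖ₊₁²)/dₖ, aₖ₊₁ = ⌊(a₀+mₖ₊₁)/dₖ₊₁⌋:
  k=1: m=44, d=8, a=11
  k=2: m=44, d=1, a=88
d=1 and a=2a₀=88 at k=2, so the next step gives (m, d) = (44, 8) again — its k=1 value — and the period has length 2.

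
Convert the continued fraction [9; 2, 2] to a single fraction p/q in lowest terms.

47/5

Fold from the inside: start with 2/1.
  2 + 1/2 = 5/2
  9 + 2/5 = 47/5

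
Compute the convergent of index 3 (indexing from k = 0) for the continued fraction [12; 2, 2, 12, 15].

769/62

Using pₖ = aₖpₖ₋₁ + pₖ₋₂, qₖ = aₖqₖ₋₁ + qₖ₋₂ (with p₋₁=1, p₋₂=0, q₋₁=0, q₋₂=1):
  k=0: a=12, p=12, q=1
  k=1: a=2, p=25, q=2
  k=2: a=2, p=62, q=5
  k=3: a=12, p=769, q=62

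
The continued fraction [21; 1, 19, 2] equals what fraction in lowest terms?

Using pₖ = aₖpₖ₋₁ + pₖ₋₂ and qₖ = aₖqₖ₋₁ + qₖ₋₂:
  k=0: a=21, p=21, q=1
  k=1: a=1, p=22, q=1
  k=2: a=19, p=439, q=20
  k=3: a=2, p=900, q=41

900/41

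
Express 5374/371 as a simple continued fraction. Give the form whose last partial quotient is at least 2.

[14; 2, 16, 2, 1, 3]

5374 = 14·371 + 180
371 = 2·180 + 11
180 = 16·11 + 4
11 = 2·4 + 3
4 = 1·3 + 1
3 = 3·1 + 0  (stop)
So 5374/371 = [14; 2, 16, 2, 1, 3].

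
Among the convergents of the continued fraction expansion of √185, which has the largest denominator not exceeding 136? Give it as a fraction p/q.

1809/133

√185 = [13; 1, 1, 1, 1, 26, …] (period length 5).
Convergents:
  p_0/q_0 = 13/1
  p_1/q_1 = 14/1
  p_2/q_2 = 27/2
  p_3/q_3 = 41/3
  p_4/q_4 = 68/5
  p_5/q_5 = 1809/133
  p_6/q_6 = 1877/138
q_5 = 133 ≤ 136 < 138 = q_6, so the answer is 1809/133.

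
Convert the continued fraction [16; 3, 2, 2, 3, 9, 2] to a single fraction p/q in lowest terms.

Using pₖ = aₖpₖ₋₁ + pₖ₋₂ and qₖ = aₖqₖ₋₁ + qₖ₋₂:
  k=0: a=16, p=16, q=1
  k=1: a=3, p=49, q=3
  k=2: a=2, p=114, q=7
  k=3: a=2, p=277, q=17
  k=4: a=3, p=945, q=58
  k=5: a=9, p=8782, q=539
  k=6: a=2, p=18509, q=1136

18509/1136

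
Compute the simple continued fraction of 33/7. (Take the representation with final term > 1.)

[4; 1, 2, 2]

33 = 4×7 + 5
7 = 1×5 + 2
5 = 2×2 + 1
2 = 2×1 + 0  (stop)
So 33/7 = [4; 1, 2, 2].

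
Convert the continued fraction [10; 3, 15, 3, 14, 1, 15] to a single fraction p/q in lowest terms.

Fold from the inside: start with 15/1.
  1 + 1/15 = 16/15
  14 + 15/16 = 239/16
  3 + 16/239 = 733/239
  15 + 239/733 = 11234/733
  3 + 733/11234 = 34435/11234
  10 + 11234/34435 = 355584/34435

355584/34435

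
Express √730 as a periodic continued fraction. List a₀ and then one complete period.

[27; 54]

a₀ = ⌊√730⌋ = 27.
With m₀=0, d₀=1 and mₖ₊₁ = dₖaₖ − mₖ, dₖ₊₁ = (n − mₖ₊₁²)/dₖ, aₖ₊₁ = ⌊(a₀+mₖ₊₁)/dₖ₊₁⌋:
  k=1: m=27, d=1, a=54
d=1 and a=2a₀=54 at k=1, so the next step gives (m, d) = (27, 1) again — its k=1 value — and the period has length 1.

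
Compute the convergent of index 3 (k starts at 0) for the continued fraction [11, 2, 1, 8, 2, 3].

295/26

Using pₖ = aₖpₖ₋₁ + pₖ₋₂, qₖ = aₖqₖ₋₁ + qₖ₋₂ (with p₋₁=1, p₋₂=0, q₋₁=0, q₋₂=1):
  k=0: a=11, p=11, q=1
  k=1: a=2, p=23, q=2
  k=2: a=1, p=34, q=3
  k=3: a=8, p=295, q=26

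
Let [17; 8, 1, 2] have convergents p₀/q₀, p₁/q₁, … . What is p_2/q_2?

154/9

Using pₖ = aₖpₖ₋₁ + pₖ₋₂, qₖ = aₖqₖ₋₁ + qₖ₋₂ (with p₋₁=1, p₋₂=0, q₋₁=0, q₋₂=1):
  k=0: a=17, p=17, q=1
  k=1: a=8, p=137, q=8
  k=2: a=1, p=154, q=9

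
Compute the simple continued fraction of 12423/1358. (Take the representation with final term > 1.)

[9; 6, 1, 3, 9, 1, 4]

12423 = 9·1358 + 201
1358 = 6·201 + 152
201 = 1·152 + 49
152 = 3·49 + 5
49 = 9·5 + 4
5 = 1·4 + 1
4 = 4·1 + 0  (stop)
So 12423/1358 = [9; 6, 1, 3, 9, 1, 4].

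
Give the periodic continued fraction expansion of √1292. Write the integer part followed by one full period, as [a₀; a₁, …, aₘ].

a₀ = ⌊√1292⌋ = 35.

[35; 1, 16, 1, 70]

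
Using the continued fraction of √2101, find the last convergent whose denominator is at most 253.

11505/251

√2101 = [45; 1, 5, 8, 5, 1, 90, …] (period length 6).
Convergents:
  p_0/q_0 = 45/1
  p_1/q_1 = 46/1
  p_2/q_2 = 275/6
  p_3/q_3 = 2246/49
  p_4/q_4 = 11505/251
  p_5/q_5 = 13751/300
q_4 = 251 ≤ 253 < 300 = q_5, so the answer is 11505/251.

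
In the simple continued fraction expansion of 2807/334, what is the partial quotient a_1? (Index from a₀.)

2

2807 = 8·334 + 135   →  a_0 = 8
334 = 2·135 + 64   →  a_1 = 2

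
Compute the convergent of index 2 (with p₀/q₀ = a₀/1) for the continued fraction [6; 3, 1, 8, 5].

25/4

Using pₖ = aₖpₖ₋₁ + pₖ₋₂, qₖ = aₖqₖ₋₁ + qₖ₋₂ (with p₋₁=1, p₋₂=0, q₋₁=0, q₋₂=1):
  k=0: a=6, p=6, q=1
  k=1: a=3, p=19, q=3
  k=2: a=1, p=25, q=4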